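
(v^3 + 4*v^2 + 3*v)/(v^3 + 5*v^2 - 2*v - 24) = v*(v + 1)/(v^2 + 2*v - 8)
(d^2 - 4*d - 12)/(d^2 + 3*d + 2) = (d - 6)/(d + 1)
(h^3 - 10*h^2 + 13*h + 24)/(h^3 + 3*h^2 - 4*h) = (h^3 - 10*h^2 + 13*h + 24)/(h*(h^2 + 3*h - 4))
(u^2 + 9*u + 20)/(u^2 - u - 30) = (u + 4)/(u - 6)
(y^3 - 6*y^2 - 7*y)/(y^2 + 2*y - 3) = y*(y^2 - 6*y - 7)/(y^2 + 2*y - 3)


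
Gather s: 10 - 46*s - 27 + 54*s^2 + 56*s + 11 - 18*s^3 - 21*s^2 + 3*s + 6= -18*s^3 + 33*s^2 + 13*s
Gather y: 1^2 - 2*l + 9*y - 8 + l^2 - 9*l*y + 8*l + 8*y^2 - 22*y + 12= l^2 + 6*l + 8*y^2 + y*(-9*l - 13) + 5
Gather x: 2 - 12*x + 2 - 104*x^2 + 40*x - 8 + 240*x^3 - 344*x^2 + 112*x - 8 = 240*x^3 - 448*x^2 + 140*x - 12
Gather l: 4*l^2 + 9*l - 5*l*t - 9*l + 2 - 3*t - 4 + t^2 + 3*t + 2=4*l^2 - 5*l*t + t^2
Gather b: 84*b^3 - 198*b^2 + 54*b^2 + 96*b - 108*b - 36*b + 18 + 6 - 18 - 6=84*b^3 - 144*b^2 - 48*b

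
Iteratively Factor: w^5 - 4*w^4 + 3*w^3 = (w)*(w^4 - 4*w^3 + 3*w^2) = w*(w - 1)*(w^3 - 3*w^2) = w^2*(w - 1)*(w^2 - 3*w) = w^3*(w - 1)*(w - 3)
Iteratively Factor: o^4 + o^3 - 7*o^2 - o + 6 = (o - 2)*(o^3 + 3*o^2 - o - 3) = (o - 2)*(o + 1)*(o^2 + 2*o - 3) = (o - 2)*(o + 1)*(o + 3)*(o - 1)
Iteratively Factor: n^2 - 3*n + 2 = (n - 2)*(n - 1)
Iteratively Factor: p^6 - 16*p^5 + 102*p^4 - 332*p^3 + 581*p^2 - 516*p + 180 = (p - 1)*(p^5 - 15*p^4 + 87*p^3 - 245*p^2 + 336*p - 180) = (p - 3)*(p - 1)*(p^4 - 12*p^3 + 51*p^2 - 92*p + 60) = (p - 5)*(p - 3)*(p - 1)*(p^3 - 7*p^2 + 16*p - 12) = (p - 5)*(p - 3)^2*(p - 1)*(p^2 - 4*p + 4) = (p - 5)*(p - 3)^2*(p - 2)*(p - 1)*(p - 2)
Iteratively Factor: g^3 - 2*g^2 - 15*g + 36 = (g - 3)*(g^2 + g - 12) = (g - 3)*(g + 4)*(g - 3)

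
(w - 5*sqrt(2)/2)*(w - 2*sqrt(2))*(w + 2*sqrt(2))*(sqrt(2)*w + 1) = sqrt(2)*w^4 - 4*w^3 - 21*sqrt(2)*w^2/2 + 32*w + 20*sqrt(2)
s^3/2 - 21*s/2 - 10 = (s/2 + 1/2)*(s - 5)*(s + 4)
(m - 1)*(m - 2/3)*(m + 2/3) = m^3 - m^2 - 4*m/9 + 4/9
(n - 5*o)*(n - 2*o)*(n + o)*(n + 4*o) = n^4 - 2*n^3*o - 21*n^2*o^2 + 22*n*o^3 + 40*o^4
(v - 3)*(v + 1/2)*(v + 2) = v^3 - v^2/2 - 13*v/2 - 3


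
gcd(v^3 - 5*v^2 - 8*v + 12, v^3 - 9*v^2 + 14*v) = 1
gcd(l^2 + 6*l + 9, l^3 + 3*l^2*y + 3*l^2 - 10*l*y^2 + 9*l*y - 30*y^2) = l + 3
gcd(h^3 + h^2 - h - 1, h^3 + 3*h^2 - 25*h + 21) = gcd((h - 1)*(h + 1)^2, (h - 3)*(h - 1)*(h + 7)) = h - 1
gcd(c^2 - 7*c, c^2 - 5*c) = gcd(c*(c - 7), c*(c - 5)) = c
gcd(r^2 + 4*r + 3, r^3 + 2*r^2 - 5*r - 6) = r^2 + 4*r + 3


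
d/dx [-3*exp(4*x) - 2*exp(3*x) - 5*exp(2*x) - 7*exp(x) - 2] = (-12*exp(3*x) - 6*exp(2*x) - 10*exp(x) - 7)*exp(x)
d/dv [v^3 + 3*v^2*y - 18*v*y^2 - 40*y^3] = 3*v^2 + 6*v*y - 18*y^2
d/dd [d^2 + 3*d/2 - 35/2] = 2*d + 3/2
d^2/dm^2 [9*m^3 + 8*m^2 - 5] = 54*m + 16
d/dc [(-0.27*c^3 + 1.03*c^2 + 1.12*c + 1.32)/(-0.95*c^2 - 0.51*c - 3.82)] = (0.2565*c^4 + 0.2754*c^3 + 3.6329*c^2 - 5.3612*c - 3.6052)/(0.9025*c^4 + 0.969*c^3 + 7.5181*c^2 + 3.8964*c + 14.5924)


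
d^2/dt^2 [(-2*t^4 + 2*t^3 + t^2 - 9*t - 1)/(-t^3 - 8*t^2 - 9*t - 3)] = 10*(25*t^6 + 99*t^5 + 183*t^4 + 194*t^3 + 15*t^2 - 99*t - 39)/(t^9 + 24*t^8 + 219*t^7 + 953*t^6 + 2115*t^5 + 2682*t^4 + 2052*t^3 + 945*t^2 + 243*t + 27)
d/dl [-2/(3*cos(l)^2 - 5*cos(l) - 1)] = 2*(5 - 6*cos(l))*sin(l)/(-3*cos(l)^2 + 5*cos(l) + 1)^2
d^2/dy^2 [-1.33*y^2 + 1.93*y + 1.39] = -2.66000000000000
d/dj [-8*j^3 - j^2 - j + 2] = -24*j^2 - 2*j - 1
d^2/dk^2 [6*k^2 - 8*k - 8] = 12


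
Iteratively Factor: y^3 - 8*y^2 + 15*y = (y - 5)*(y^2 - 3*y) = (y - 5)*(y - 3)*(y)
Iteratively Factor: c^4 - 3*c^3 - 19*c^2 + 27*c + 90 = (c + 3)*(c^3 - 6*c^2 - c + 30) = (c - 3)*(c + 3)*(c^2 - 3*c - 10) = (c - 3)*(c + 2)*(c + 3)*(c - 5)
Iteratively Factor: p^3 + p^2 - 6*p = (p)*(p^2 + p - 6) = p*(p - 2)*(p + 3)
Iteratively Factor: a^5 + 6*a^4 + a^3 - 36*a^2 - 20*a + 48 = (a + 2)*(a^4 + 4*a^3 - 7*a^2 - 22*a + 24) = (a - 2)*(a + 2)*(a^3 + 6*a^2 + 5*a - 12) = (a - 2)*(a + 2)*(a + 3)*(a^2 + 3*a - 4) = (a - 2)*(a - 1)*(a + 2)*(a + 3)*(a + 4)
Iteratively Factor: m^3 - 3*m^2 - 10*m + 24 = (m + 3)*(m^2 - 6*m + 8) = (m - 2)*(m + 3)*(m - 4)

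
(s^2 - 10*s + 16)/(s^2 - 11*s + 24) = (s - 2)/(s - 3)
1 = 1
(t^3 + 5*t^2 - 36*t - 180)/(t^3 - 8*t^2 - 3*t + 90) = (t^2 + 11*t + 30)/(t^2 - 2*t - 15)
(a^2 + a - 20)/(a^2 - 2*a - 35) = (a - 4)/(a - 7)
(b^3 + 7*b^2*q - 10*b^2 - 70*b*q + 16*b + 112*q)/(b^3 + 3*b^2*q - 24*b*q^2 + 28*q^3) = (b^2 - 10*b + 16)/(b^2 - 4*b*q + 4*q^2)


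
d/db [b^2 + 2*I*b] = 2*b + 2*I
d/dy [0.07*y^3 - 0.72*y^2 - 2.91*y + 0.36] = 0.21*y^2 - 1.44*y - 2.91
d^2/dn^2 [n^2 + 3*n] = 2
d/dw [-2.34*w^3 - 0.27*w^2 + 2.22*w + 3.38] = -7.02*w^2 - 0.54*w + 2.22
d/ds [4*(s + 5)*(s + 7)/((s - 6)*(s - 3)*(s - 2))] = 4*(-s^4 - 24*s^3 + 63*s^2 + 698*s - 1692)/(s^6 - 22*s^5 + 193*s^4 - 864*s^3 + 2088*s^2 - 2592*s + 1296)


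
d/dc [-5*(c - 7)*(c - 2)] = 45 - 10*c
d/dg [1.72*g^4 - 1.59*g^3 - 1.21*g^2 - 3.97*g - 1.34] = 6.88*g^3 - 4.77*g^2 - 2.42*g - 3.97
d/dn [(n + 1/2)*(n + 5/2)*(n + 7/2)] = 3*n^2 + 13*n + 47/4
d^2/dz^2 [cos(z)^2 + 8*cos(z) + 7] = -8*cos(z) - 2*cos(2*z)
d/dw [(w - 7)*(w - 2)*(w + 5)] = 3*w^2 - 8*w - 31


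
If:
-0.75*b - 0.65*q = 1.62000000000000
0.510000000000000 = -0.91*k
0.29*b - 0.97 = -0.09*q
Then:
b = 6.42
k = -0.56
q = -9.90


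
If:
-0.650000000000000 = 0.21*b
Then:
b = -3.10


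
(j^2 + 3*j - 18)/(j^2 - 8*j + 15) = (j + 6)/(j - 5)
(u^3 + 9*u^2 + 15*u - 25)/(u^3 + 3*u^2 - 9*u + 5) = (u + 5)/(u - 1)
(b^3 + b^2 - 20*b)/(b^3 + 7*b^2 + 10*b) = (b - 4)/(b + 2)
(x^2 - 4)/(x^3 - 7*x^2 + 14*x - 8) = (x + 2)/(x^2 - 5*x + 4)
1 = 1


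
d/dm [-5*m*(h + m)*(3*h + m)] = -15*h^2 - 40*h*m - 15*m^2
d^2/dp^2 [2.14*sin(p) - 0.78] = -2.14*sin(p)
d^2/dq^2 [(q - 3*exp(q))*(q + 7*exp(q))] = 4*q*exp(q) - 84*exp(2*q) + 8*exp(q) + 2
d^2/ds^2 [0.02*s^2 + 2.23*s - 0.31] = 0.0400000000000000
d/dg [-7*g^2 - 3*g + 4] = -14*g - 3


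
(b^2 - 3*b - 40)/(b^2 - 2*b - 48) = (b + 5)/(b + 6)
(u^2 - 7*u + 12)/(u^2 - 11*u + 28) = (u - 3)/(u - 7)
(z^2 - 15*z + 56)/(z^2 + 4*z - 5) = (z^2 - 15*z + 56)/(z^2 + 4*z - 5)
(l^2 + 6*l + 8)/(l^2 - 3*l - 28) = (l + 2)/(l - 7)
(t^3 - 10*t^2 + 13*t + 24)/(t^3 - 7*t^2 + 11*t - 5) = (t^3 - 10*t^2 + 13*t + 24)/(t^3 - 7*t^2 + 11*t - 5)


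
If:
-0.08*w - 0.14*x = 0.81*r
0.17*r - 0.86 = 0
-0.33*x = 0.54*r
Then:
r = 5.06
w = -36.73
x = -8.28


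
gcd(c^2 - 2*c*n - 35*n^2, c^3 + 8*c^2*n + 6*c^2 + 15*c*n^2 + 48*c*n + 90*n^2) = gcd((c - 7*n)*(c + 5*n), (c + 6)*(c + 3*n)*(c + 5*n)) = c + 5*n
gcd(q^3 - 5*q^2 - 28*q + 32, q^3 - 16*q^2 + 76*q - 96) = q - 8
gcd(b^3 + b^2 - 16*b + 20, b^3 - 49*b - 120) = b + 5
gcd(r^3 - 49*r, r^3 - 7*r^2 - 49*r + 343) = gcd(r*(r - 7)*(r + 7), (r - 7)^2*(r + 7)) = r^2 - 49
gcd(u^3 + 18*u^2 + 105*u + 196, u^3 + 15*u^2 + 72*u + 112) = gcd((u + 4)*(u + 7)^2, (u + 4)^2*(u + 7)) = u^2 + 11*u + 28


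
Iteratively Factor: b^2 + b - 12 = (b - 3)*(b + 4)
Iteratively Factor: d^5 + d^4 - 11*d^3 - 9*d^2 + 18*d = (d + 3)*(d^4 - 2*d^3 - 5*d^2 + 6*d) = (d - 1)*(d + 3)*(d^3 - d^2 - 6*d) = (d - 3)*(d - 1)*(d + 3)*(d^2 + 2*d) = (d - 3)*(d - 1)*(d + 2)*(d + 3)*(d)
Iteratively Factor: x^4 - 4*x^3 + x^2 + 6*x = (x + 1)*(x^3 - 5*x^2 + 6*x) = (x - 3)*(x + 1)*(x^2 - 2*x) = x*(x - 3)*(x + 1)*(x - 2)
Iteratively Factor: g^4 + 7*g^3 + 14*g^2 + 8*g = (g + 1)*(g^3 + 6*g^2 + 8*g) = (g + 1)*(g + 2)*(g^2 + 4*g) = g*(g + 1)*(g + 2)*(g + 4)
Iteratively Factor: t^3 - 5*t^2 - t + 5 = (t - 1)*(t^2 - 4*t - 5) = (t - 5)*(t - 1)*(t + 1)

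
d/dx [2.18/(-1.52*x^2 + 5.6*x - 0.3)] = (6.6272*x - 12.208)/(1.52*x^2 - 5.6*x + 0.3)^2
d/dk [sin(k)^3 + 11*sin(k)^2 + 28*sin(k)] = (3*sin(k)^2 + 22*sin(k) + 28)*cos(k)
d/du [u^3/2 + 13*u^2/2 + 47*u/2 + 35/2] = 3*u^2/2 + 13*u + 47/2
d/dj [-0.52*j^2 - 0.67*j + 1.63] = -1.04*j - 0.67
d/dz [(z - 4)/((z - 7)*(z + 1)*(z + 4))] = 2*(-z^3 + 7*z^2 - 8*z - 76)/(z^6 - 4*z^5 - 58*z^4 + 68*z^3 + 1073*z^2 + 1736*z + 784)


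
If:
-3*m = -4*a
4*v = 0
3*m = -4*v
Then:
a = 0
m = 0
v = 0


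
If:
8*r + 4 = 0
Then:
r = -1/2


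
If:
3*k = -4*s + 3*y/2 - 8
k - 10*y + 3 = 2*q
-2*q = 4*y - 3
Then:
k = 6*y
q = 3/2 - 2*y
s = -33*y/8 - 2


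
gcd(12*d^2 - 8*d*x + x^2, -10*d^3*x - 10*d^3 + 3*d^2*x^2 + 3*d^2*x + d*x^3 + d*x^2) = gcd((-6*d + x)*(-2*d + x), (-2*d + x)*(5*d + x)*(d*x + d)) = -2*d + x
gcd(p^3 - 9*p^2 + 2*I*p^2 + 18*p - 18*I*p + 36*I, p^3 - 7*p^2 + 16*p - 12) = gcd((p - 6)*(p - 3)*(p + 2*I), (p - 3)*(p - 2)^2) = p - 3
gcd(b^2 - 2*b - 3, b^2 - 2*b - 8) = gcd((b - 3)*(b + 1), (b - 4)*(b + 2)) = 1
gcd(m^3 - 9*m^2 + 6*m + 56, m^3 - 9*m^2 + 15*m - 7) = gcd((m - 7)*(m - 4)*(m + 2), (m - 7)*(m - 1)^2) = m - 7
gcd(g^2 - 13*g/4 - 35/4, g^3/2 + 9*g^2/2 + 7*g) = 1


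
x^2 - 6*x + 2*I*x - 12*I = (x - 6)*(x + 2*I)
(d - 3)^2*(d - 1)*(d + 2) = d^4 - 5*d^3 + d^2 + 21*d - 18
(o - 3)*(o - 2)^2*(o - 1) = o^4 - 8*o^3 + 23*o^2 - 28*o + 12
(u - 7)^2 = u^2 - 14*u + 49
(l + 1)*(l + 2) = l^2 + 3*l + 2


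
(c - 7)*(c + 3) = c^2 - 4*c - 21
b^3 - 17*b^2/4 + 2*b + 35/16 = (b - 7/2)*(b - 5/4)*(b + 1/2)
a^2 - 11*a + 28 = (a - 7)*(a - 4)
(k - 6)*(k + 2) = k^2 - 4*k - 12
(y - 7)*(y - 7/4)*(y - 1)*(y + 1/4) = y^4 - 19*y^3/2 + 297*y^2/16 - 7*y - 49/16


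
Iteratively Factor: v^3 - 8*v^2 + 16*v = (v)*(v^2 - 8*v + 16) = v*(v - 4)*(v - 4)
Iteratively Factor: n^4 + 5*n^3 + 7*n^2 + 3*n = (n + 1)*(n^3 + 4*n^2 + 3*n) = (n + 1)*(n + 3)*(n^2 + n) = n*(n + 1)*(n + 3)*(n + 1)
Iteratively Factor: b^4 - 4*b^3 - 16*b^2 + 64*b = (b - 4)*(b^3 - 16*b) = (b - 4)*(b + 4)*(b^2 - 4*b) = (b - 4)^2*(b + 4)*(b)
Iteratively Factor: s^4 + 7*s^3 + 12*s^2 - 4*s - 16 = (s + 2)*(s^3 + 5*s^2 + 2*s - 8) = (s - 1)*(s + 2)*(s^2 + 6*s + 8) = (s - 1)*(s + 2)*(s + 4)*(s + 2)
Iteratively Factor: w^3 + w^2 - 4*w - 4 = (w + 1)*(w^2 - 4) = (w - 2)*(w + 1)*(w + 2)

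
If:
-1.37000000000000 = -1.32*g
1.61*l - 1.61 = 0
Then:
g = 1.04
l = 1.00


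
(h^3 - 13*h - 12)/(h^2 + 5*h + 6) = (h^2 - 3*h - 4)/(h + 2)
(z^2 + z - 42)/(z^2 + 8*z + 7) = (z - 6)/(z + 1)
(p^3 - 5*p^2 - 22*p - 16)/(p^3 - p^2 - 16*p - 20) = (p^2 - 7*p - 8)/(p^2 - 3*p - 10)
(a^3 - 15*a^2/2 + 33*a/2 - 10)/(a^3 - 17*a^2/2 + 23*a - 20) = (a - 1)/(a - 2)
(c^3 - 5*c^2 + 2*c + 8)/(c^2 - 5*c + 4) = (c^2 - c - 2)/(c - 1)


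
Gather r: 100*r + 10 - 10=100*r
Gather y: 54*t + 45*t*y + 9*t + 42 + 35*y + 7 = 63*t + y*(45*t + 35) + 49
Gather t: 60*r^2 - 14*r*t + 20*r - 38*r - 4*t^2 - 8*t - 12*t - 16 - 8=60*r^2 - 18*r - 4*t^2 + t*(-14*r - 20) - 24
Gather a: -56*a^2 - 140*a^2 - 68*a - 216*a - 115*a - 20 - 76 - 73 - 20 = -196*a^2 - 399*a - 189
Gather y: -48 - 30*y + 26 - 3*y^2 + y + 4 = -3*y^2 - 29*y - 18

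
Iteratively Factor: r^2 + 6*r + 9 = (r + 3)*(r + 3)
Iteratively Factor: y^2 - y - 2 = (y + 1)*(y - 2)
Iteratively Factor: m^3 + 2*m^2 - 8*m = (m + 4)*(m^2 - 2*m) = m*(m + 4)*(m - 2)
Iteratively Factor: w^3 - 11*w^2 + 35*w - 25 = (w - 5)*(w^2 - 6*w + 5) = (w - 5)*(w - 1)*(w - 5)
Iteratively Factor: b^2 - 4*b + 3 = (b - 1)*(b - 3)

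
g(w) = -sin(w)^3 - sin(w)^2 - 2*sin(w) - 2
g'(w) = -3*sin(w)^2*cos(w) - 2*sin(w)*cos(w) - 2*cos(w)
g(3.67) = -1.12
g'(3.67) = 1.51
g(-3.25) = -2.23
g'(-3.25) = 2.24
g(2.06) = -5.23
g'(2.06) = 2.87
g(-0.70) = -0.86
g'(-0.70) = -1.50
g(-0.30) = -1.47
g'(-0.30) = -1.60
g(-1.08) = -0.33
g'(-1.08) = -1.21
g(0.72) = -4.04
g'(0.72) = -3.48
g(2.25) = -4.63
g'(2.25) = 3.37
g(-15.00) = -0.85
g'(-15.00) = 1.50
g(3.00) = -2.30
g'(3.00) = 2.32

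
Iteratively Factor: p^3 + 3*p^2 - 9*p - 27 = (p + 3)*(p^2 - 9) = (p - 3)*(p + 3)*(p + 3)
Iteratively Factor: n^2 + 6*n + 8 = (n + 2)*(n + 4)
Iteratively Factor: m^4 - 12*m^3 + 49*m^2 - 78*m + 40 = (m - 2)*(m^3 - 10*m^2 + 29*m - 20) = (m - 2)*(m - 1)*(m^2 - 9*m + 20) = (m - 5)*(m - 2)*(m - 1)*(m - 4)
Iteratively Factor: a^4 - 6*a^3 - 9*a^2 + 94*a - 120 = (a - 2)*(a^3 - 4*a^2 - 17*a + 60) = (a - 3)*(a - 2)*(a^2 - a - 20) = (a - 5)*(a - 3)*(a - 2)*(a + 4)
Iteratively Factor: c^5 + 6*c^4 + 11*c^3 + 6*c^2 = (c + 1)*(c^4 + 5*c^3 + 6*c^2) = c*(c + 1)*(c^3 + 5*c^2 + 6*c) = c*(c + 1)*(c + 2)*(c^2 + 3*c) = c*(c + 1)*(c + 2)*(c + 3)*(c)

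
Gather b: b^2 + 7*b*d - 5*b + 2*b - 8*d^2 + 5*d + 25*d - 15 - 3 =b^2 + b*(7*d - 3) - 8*d^2 + 30*d - 18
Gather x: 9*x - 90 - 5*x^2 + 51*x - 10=-5*x^2 + 60*x - 100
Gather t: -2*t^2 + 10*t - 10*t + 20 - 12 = 8 - 2*t^2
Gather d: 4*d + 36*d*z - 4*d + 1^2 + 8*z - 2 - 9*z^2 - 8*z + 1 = 36*d*z - 9*z^2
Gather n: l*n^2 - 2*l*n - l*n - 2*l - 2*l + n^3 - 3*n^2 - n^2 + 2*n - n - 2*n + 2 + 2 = -4*l + n^3 + n^2*(l - 4) + n*(-3*l - 1) + 4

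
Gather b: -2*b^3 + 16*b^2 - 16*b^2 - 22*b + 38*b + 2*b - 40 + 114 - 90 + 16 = -2*b^3 + 18*b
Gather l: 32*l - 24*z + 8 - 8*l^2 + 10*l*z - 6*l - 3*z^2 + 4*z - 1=-8*l^2 + l*(10*z + 26) - 3*z^2 - 20*z + 7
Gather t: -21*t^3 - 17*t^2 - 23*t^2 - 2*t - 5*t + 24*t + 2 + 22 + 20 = -21*t^3 - 40*t^2 + 17*t + 44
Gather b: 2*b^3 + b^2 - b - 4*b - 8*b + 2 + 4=2*b^3 + b^2 - 13*b + 6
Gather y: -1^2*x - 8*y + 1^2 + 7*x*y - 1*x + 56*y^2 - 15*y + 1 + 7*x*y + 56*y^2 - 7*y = -2*x + 112*y^2 + y*(14*x - 30) + 2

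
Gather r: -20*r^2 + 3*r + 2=-20*r^2 + 3*r + 2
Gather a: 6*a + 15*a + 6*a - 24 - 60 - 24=27*a - 108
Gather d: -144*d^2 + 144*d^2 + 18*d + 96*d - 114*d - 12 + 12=0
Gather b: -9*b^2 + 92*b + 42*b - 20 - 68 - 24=-9*b^2 + 134*b - 112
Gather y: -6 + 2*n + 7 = 2*n + 1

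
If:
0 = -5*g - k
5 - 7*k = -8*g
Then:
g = -5/43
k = 25/43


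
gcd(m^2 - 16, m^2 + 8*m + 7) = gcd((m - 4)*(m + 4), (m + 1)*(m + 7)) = 1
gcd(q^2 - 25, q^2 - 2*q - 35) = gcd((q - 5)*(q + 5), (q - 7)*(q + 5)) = q + 5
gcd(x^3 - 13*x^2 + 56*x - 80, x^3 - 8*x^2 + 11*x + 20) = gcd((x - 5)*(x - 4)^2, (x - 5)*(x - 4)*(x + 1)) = x^2 - 9*x + 20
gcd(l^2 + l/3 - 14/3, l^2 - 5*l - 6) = 1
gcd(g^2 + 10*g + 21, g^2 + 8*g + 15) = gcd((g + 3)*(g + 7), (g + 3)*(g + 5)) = g + 3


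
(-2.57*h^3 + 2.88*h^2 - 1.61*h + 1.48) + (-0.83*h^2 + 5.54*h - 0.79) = -2.57*h^3 + 2.05*h^2 + 3.93*h + 0.69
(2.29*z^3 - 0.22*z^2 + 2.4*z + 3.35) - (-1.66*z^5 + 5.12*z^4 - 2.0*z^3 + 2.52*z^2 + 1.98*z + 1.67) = 1.66*z^5 - 5.12*z^4 + 4.29*z^3 - 2.74*z^2 + 0.42*z + 1.68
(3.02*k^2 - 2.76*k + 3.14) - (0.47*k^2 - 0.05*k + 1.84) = 2.55*k^2 - 2.71*k + 1.3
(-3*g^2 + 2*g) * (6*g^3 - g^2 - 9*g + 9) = -18*g^5 + 15*g^4 + 25*g^3 - 45*g^2 + 18*g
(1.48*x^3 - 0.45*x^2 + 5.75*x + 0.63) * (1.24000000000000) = 1.8352*x^3 - 0.558*x^2 + 7.13*x + 0.7812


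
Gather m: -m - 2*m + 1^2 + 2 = 3 - 3*m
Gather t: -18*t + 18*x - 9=-18*t + 18*x - 9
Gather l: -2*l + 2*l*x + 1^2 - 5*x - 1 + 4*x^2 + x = l*(2*x - 2) + 4*x^2 - 4*x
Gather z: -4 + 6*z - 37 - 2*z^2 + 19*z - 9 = -2*z^2 + 25*z - 50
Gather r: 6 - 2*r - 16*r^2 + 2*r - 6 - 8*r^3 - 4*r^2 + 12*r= -8*r^3 - 20*r^2 + 12*r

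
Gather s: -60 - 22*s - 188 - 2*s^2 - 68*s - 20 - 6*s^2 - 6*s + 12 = -8*s^2 - 96*s - 256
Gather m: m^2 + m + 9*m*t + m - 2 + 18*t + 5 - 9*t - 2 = m^2 + m*(9*t + 2) + 9*t + 1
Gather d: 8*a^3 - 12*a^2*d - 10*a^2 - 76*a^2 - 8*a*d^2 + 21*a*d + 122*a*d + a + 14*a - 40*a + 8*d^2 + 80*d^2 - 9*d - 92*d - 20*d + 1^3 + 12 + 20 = 8*a^3 - 86*a^2 - 25*a + d^2*(88 - 8*a) + d*(-12*a^2 + 143*a - 121) + 33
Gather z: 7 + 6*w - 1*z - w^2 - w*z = -w^2 + 6*w + z*(-w - 1) + 7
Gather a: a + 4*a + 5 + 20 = 5*a + 25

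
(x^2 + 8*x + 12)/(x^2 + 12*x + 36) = (x + 2)/(x + 6)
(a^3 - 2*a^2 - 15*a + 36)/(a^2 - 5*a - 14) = (-a^3 + 2*a^2 + 15*a - 36)/(-a^2 + 5*a + 14)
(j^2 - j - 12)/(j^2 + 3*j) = (j - 4)/j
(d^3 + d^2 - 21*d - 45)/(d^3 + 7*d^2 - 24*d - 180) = (d^2 + 6*d + 9)/(d^2 + 12*d + 36)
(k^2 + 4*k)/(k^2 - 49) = k*(k + 4)/(k^2 - 49)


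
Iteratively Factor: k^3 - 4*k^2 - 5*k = (k - 5)*(k^2 + k) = (k - 5)*(k + 1)*(k)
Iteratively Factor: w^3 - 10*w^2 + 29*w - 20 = (w - 5)*(w^2 - 5*w + 4) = (w - 5)*(w - 1)*(w - 4)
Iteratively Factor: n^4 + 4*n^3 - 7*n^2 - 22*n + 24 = (n + 3)*(n^3 + n^2 - 10*n + 8) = (n - 2)*(n + 3)*(n^2 + 3*n - 4) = (n - 2)*(n + 3)*(n + 4)*(n - 1)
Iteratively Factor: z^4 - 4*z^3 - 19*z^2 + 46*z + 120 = (z - 4)*(z^3 - 19*z - 30) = (z - 4)*(z + 2)*(z^2 - 2*z - 15) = (z - 4)*(z + 2)*(z + 3)*(z - 5)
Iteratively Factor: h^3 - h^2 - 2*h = (h + 1)*(h^2 - 2*h) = (h - 2)*(h + 1)*(h)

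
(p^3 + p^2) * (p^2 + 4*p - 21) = p^5 + 5*p^4 - 17*p^3 - 21*p^2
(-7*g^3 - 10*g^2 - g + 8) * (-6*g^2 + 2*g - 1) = 42*g^5 + 46*g^4 - 7*g^3 - 40*g^2 + 17*g - 8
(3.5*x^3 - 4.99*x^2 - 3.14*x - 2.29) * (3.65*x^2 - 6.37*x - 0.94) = 12.775*x^5 - 40.5085*x^4 + 17.0353*x^3 + 16.3339*x^2 + 17.5389*x + 2.1526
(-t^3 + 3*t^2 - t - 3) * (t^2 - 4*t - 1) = -t^5 + 7*t^4 - 12*t^3 - 2*t^2 + 13*t + 3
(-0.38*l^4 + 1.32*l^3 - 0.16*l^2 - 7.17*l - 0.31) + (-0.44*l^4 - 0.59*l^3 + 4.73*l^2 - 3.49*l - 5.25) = -0.82*l^4 + 0.73*l^3 + 4.57*l^2 - 10.66*l - 5.56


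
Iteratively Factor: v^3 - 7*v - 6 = (v + 2)*(v^2 - 2*v - 3) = (v - 3)*(v + 2)*(v + 1)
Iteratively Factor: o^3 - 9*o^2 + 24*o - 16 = (o - 4)*(o^2 - 5*o + 4) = (o - 4)*(o - 1)*(o - 4)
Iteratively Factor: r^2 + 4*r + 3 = (r + 3)*(r + 1)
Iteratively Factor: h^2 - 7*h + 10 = (h - 5)*(h - 2)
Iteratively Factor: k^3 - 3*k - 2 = (k + 1)*(k^2 - k - 2) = (k + 1)^2*(k - 2)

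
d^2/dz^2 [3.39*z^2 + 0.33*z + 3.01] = 6.78000000000000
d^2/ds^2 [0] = 0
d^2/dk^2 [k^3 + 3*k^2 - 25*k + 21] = 6*k + 6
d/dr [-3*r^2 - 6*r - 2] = -6*r - 6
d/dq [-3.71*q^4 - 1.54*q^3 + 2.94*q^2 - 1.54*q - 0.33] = -14.84*q^3 - 4.62*q^2 + 5.88*q - 1.54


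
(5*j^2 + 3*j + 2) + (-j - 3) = 5*j^2 + 2*j - 1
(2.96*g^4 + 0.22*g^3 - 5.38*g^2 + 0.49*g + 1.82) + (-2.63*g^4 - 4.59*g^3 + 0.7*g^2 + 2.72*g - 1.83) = 0.33*g^4 - 4.37*g^3 - 4.68*g^2 + 3.21*g - 0.01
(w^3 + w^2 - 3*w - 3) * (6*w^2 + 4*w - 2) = 6*w^5 + 10*w^4 - 16*w^3 - 32*w^2 - 6*w + 6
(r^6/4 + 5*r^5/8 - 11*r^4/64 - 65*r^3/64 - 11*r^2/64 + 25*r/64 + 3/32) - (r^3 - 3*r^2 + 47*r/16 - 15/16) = r^6/4 + 5*r^5/8 - 11*r^4/64 - 129*r^3/64 + 181*r^2/64 - 163*r/64 + 33/32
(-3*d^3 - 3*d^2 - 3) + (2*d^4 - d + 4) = 2*d^4 - 3*d^3 - 3*d^2 - d + 1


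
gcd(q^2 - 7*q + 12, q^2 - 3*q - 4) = q - 4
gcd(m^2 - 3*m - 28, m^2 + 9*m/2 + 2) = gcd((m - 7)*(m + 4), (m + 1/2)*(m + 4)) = m + 4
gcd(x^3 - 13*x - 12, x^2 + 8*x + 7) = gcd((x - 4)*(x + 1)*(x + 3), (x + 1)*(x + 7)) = x + 1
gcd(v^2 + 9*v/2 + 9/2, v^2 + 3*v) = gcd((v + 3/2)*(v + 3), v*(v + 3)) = v + 3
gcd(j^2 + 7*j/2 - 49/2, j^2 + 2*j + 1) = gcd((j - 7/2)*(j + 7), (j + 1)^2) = 1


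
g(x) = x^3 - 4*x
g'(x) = 3*x^2 - 4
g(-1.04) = 3.04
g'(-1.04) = -0.76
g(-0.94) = 2.93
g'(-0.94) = -1.35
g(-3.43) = -26.63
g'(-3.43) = 31.29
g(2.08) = 0.68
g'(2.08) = 8.98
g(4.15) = 54.87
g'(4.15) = 47.67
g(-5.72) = -164.27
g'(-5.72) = 94.16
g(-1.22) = 3.06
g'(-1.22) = 0.47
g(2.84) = 11.55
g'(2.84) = 20.20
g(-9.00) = -693.00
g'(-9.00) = 239.00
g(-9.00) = -693.00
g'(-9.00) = 239.00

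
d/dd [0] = 0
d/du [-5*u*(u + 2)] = -10*u - 10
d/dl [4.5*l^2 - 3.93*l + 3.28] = 9.0*l - 3.93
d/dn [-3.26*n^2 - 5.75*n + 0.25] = -6.52*n - 5.75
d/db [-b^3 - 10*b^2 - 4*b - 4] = -3*b^2 - 20*b - 4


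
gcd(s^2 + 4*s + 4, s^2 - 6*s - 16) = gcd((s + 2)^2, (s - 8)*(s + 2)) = s + 2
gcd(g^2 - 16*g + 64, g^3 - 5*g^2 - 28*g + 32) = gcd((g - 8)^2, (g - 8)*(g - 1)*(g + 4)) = g - 8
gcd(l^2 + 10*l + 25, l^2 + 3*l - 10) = l + 5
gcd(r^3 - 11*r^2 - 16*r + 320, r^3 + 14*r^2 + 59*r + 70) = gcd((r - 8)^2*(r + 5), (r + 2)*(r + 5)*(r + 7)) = r + 5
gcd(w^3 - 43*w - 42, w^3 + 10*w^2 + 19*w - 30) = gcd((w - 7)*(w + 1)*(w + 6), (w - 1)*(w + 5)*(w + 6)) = w + 6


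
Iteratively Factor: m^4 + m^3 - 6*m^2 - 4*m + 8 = (m - 2)*(m^3 + 3*m^2 - 4) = (m - 2)*(m + 2)*(m^2 + m - 2) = (m - 2)*(m + 2)^2*(m - 1)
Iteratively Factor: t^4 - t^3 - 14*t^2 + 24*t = (t + 4)*(t^3 - 5*t^2 + 6*t) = t*(t + 4)*(t^2 - 5*t + 6) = t*(t - 3)*(t + 4)*(t - 2)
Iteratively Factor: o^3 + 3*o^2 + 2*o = (o)*(o^2 + 3*o + 2) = o*(o + 2)*(o + 1)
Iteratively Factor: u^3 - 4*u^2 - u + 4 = (u + 1)*(u^2 - 5*u + 4) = (u - 4)*(u + 1)*(u - 1)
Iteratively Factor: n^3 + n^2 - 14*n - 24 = (n + 3)*(n^2 - 2*n - 8) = (n - 4)*(n + 3)*(n + 2)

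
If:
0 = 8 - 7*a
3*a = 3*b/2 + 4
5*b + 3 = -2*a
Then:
No Solution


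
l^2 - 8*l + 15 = (l - 5)*(l - 3)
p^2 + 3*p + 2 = (p + 1)*(p + 2)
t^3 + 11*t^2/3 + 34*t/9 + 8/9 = (t + 1/3)*(t + 4/3)*(t + 2)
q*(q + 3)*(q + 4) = q^3 + 7*q^2 + 12*q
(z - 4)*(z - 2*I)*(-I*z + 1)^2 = -z^4 + 4*z^3 - 3*z^2 + 12*z - 2*I*z + 8*I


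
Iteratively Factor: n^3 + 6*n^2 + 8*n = (n + 4)*(n^2 + 2*n) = n*(n + 4)*(n + 2)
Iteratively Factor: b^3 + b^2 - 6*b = (b)*(b^2 + b - 6) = b*(b + 3)*(b - 2)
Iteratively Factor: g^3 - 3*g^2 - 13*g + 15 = (g - 1)*(g^2 - 2*g - 15) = (g - 5)*(g - 1)*(g + 3)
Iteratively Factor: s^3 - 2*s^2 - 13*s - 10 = (s + 2)*(s^2 - 4*s - 5) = (s - 5)*(s + 2)*(s + 1)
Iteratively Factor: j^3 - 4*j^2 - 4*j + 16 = (j + 2)*(j^2 - 6*j + 8) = (j - 2)*(j + 2)*(j - 4)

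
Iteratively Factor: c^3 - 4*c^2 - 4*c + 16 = (c - 4)*(c^2 - 4) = (c - 4)*(c - 2)*(c + 2)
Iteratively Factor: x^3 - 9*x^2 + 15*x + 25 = (x - 5)*(x^2 - 4*x - 5) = (x - 5)^2*(x + 1)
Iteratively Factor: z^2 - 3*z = (z - 3)*(z)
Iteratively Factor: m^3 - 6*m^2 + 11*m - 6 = (m - 1)*(m^2 - 5*m + 6) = (m - 2)*(m - 1)*(m - 3)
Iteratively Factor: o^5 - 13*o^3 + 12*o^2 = (o + 4)*(o^4 - 4*o^3 + 3*o^2) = o*(o + 4)*(o^3 - 4*o^2 + 3*o) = o*(o - 1)*(o + 4)*(o^2 - 3*o) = o*(o - 3)*(o - 1)*(o + 4)*(o)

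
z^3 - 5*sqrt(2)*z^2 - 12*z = z*(z - 6*sqrt(2))*(z + sqrt(2))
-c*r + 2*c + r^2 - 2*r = (-c + r)*(r - 2)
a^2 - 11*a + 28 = (a - 7)*(a - 4)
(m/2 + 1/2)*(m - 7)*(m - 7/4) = m^3/2 - 31*m^2/8 + 7*m/4 + 49/8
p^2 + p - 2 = (p - 1)*(p + 2)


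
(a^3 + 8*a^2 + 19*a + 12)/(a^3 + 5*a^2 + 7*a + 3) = (a + 4)/(a + 1)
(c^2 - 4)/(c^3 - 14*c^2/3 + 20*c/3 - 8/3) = 3*(c + 2)/(3*c^2 - 8*c + 4)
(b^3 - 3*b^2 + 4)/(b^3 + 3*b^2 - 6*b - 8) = (b - 2)/(b + 4)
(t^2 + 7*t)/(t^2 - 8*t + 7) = t*(t + 7)/(t^2 - 8*t + 7)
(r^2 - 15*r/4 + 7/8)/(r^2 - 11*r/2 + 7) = (r - 1/4)/(r - 2)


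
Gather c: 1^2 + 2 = 3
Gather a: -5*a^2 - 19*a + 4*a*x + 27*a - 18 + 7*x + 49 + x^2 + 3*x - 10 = -5*a^2 + a*(4*x + 8) + x^2 + 10*x + 21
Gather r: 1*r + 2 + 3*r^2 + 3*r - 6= 3*r^2 + 4*r - 4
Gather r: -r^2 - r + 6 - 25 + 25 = -r^2 - r + 6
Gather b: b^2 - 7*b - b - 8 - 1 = b^2 - 8*b - 9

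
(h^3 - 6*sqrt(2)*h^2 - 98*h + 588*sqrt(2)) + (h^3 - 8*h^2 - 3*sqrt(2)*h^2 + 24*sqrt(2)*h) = 2*h^3 - 9*sqrt(2)*h^2 - 8*h^2 - 98*h + 24*sqrt(2)*h + 588*sqrt(2)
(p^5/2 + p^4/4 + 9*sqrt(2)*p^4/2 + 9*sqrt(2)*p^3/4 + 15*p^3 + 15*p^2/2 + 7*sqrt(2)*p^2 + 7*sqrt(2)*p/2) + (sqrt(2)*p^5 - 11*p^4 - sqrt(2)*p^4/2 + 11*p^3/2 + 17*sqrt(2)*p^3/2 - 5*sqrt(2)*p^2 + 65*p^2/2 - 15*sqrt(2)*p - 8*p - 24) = p^5/2 + sqrt(2)*p^5 - 43*p^4/4 + 4*sqrt(2)*p^4 + 43*sqrt(2)*p^3/4 + 41*p^3/2 + 2*sqrt(2)*p^2 + 40*p^2 - 23*sqrt(2)*p/2 - 8*p - 24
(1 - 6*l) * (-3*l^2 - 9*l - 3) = 18*l^3 + 51*l^2 + 9*l - 3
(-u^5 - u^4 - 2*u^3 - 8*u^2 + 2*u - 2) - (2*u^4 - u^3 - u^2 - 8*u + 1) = -u^5 - 3*u^4 - u^3 - 7*u^2 + 10*u - 3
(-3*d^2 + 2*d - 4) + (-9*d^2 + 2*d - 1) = -12*d^2 + 4*d - 5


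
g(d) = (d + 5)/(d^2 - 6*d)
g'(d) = (6 - 2*d)*(d + 5)/(d^2 - 6*d)^2 + 1/(d^2 - 6*d)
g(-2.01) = 0.19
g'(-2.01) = 0.18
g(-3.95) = 0.03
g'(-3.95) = 0.03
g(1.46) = -0.97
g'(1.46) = 0.30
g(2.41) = -0.86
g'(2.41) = 0.00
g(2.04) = -0.87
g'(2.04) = 0.08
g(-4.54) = 0.01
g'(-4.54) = 0.02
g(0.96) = -1.23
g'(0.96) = 0.83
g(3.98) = -1.12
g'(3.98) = -0.40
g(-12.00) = -0.03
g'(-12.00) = 0.00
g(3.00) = -0.89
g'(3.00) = -0.11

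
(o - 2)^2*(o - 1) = o^3 - 5*o^2 + 8*o - 4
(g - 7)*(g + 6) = g^2 - g - 42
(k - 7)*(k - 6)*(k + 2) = k^3 - 11*k^2 + 16*k + 84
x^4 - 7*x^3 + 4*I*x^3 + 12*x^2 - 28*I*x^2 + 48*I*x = x*(x - 4)*(x - 3)*(x + 4*I)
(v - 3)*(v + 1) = v^2 - 2*v - 3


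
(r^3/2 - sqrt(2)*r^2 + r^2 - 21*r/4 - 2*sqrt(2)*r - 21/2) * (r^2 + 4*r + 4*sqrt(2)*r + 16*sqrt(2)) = r^5/2 + sqrt(2)*r^4 + 3*r^4 - 37*r^3/4 + 6*sqrt(2)*r^3 - 159*r^2/2 - 13*sqrt(2)*r^2 - 126*sqrt(2)*r - 106*r - 168*sqrt(2)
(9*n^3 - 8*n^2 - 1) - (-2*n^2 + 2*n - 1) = 9*n^3 - 6*n^2 - 2*n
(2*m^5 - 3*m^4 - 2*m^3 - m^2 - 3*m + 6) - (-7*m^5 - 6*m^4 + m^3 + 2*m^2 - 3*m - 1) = 9*m^5 + 3*m^4 - 3*m^3 - 3*m^2 + 7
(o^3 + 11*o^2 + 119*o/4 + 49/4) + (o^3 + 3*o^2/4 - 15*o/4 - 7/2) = 2*o^3 + 47*o^2/4 + 26*o + 35/4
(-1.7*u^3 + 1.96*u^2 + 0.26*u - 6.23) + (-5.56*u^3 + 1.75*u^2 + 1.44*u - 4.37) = -7.26*u^3 + 3.71*u^2 + 1.7*u - 10.6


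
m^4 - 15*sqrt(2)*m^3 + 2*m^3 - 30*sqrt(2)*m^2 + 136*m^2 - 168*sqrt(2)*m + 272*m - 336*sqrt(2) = (m + 2)*(m - 7*sqrt(2))*(m - 6*sqrt(2))*(m - 2*sqrt(2))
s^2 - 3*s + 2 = (s - 2)*(s - 1)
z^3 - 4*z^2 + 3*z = z*(z - 3)*(z - 1)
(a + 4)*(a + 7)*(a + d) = a^3 + a^2*d + 11*a^2 + 11*a*d + 28*a + 28*d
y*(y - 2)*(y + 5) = y^3 + 3*y^2 - 10*y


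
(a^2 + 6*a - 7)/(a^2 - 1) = (a + 7)/(a + 1)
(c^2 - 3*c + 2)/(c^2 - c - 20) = (-c^2 + 3*c - 2)/(-c^2 + c + 20)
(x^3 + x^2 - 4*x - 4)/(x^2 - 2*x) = x + 3 + 2/x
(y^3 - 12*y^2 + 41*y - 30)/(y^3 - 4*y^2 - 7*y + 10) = (y - 6)/(y + 2)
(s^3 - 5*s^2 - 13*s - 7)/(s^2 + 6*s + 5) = (s^2 - 6*s - 7)/(s + 5)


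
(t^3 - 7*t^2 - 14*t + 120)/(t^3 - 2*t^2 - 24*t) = (t - 5)/t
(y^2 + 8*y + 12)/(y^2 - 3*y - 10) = (y + 6)/(y - 5)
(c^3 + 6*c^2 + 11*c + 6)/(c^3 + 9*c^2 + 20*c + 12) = (c + 3)/(c + 6)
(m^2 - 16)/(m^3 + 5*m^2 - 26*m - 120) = (m - 4)/(m^2 + m - 30)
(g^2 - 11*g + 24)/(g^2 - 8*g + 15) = (g - 8)/(g - 5)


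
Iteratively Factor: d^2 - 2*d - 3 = (d - 3)*(d + 1)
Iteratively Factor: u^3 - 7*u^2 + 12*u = (u - 3)*(u^2 - 4*u) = (u - 4)*(u - 3)*(u)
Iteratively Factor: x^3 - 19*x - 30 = (x + 3)*(x^2 - 3*x - 10) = (x - 5)*(x + 3)*(x + 2)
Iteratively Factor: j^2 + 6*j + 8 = (j + 4)*(j + 2)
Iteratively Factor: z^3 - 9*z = (z)*(z^2 - 9) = z*(z - 3)*(z + 3)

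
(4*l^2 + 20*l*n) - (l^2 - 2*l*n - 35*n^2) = 3*l^2 + 22*l*n + 35*n^2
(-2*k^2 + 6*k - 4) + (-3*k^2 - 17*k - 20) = -5*k^2 - 11*k - 24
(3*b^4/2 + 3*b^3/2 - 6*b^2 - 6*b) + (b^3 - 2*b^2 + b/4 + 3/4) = 3*b^4/2 + 5*b^3/2 - 8*b^2 - 23*b/4 + 3/4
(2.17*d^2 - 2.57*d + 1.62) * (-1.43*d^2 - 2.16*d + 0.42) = -3.1031*d^4 - 1.0121*d^3 + 4.146*d^2 - 4.5786*d + 0.6804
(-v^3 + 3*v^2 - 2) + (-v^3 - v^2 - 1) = -2*v^3 + 2*v^2 - 3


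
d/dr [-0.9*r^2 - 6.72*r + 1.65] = -1.8*r - 6.72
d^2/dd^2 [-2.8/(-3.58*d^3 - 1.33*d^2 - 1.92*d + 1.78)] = (-(60.144*d + 7.448)*(3.58*d^3 + 1.33*d^2 + 1.92*d - 1.78) + 2.8*(10.74*d^2 + 2.66*d + 1.92)*(21.48*d^2 + 5.32*d + 3.84))/(3.58*d^3 + 1.33*d^2 + 1.92*d - 1.78)^3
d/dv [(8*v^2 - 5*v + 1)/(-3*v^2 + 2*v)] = (v^2 + 6*v - 2)/(v^2*(9*v^2 - 12*v + 4))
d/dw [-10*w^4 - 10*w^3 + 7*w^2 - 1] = 2*w*(-20*w^2 - 15*w + 7)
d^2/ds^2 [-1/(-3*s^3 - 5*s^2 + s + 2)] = 2*(-(9*s + 5)*(3*s^3 + 5*s^2 - s - 2) + (9*s^2 + 10*s - 1)^2)/(3*s^3 + 5*s^2 - s - 2)^3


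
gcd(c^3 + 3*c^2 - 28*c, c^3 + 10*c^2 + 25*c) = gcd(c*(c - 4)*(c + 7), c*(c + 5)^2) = c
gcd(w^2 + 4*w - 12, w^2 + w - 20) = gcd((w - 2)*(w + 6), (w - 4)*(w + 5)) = 1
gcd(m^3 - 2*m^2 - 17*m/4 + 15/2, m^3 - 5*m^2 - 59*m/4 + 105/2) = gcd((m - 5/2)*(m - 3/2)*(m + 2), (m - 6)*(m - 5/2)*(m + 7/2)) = m - 5/2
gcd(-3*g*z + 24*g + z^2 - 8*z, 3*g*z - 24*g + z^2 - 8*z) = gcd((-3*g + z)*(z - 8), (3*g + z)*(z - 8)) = z - 8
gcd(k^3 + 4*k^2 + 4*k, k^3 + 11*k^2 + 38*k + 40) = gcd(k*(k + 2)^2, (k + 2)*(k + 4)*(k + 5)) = k + 2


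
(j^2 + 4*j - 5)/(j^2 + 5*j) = (j - 1)/j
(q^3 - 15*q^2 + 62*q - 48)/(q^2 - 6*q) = q - 9 + 8/q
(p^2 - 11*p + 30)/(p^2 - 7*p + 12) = (p^2 - 11*p + 30)/(p^2 - 7*p + 12)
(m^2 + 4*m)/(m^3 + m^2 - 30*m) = (m + 4)/(m^2 + m - 30)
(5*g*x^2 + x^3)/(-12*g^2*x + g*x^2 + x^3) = x*(5*g + x)/(-12*g^2 + g*x + x^2)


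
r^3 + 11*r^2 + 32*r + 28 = (r + 2)^2*(r + 7)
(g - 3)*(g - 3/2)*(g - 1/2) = g^3 - 5*g^2 + 27*g/4 - 9/4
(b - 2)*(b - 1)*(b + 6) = b^3 + 3*b^2 - 16*b + 12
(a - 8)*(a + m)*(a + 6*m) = a^3 + 7*a^2*m - 8*a^2 + 6*a*m^2 - 56*a*m - 48*m^2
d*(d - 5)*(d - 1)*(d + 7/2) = d^4 - 5*d^3/2 - 16*d^2 + 35*d/2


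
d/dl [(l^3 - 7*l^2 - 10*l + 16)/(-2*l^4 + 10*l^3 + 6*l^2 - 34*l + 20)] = (l^2 - 16*l + 43)/(2*(l^4 - 12*l^3 + 46*l^2 - 60*l + 25))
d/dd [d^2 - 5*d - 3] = 2*d - 5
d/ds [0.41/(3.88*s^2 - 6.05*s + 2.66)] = (2.4805 - 3.1816*s)/(3.88*s^2 - 6.05*s + 2.66)^2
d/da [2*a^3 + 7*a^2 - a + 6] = 6*a^2 + 14*a - 1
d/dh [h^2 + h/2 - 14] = 2*h + 1/2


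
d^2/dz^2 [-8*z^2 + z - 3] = -16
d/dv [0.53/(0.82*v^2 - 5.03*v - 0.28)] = (2.6659 - 0.8692*v)/(-0.82*v^2 + 5.03*v + 0.28)^2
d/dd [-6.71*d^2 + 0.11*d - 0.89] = 0.11 - 13.42*d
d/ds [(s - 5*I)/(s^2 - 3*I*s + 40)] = (-s^2 + 10*I*s + 55)/(s^4 - 6*I*s^3 + 71*s^2 - 240*I*s + 1600)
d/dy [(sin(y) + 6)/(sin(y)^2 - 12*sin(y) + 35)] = (-12*sin(y) + cos(y)^2 + 106)*cos(y)/(sin(y)^2 - 12*sin(y) + 35)^2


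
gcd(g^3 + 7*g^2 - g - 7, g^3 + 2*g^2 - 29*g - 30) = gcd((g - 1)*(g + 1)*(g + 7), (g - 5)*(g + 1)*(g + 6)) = g + 1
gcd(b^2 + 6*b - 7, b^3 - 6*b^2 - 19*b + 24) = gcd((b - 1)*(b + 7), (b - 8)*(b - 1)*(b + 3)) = b - 1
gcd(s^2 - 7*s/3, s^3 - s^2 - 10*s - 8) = 1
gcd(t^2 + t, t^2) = t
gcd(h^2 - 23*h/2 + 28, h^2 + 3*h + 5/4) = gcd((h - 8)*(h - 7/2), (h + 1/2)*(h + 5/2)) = 1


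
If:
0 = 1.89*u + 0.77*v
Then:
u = -0.407407407407407*v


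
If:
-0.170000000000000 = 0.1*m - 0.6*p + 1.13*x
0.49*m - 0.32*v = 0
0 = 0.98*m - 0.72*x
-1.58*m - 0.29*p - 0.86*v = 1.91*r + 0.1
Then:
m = 0.73469387755102*x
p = 2.00578231292517*x + 0.283333333333333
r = -1.41884460590519*x - 0.0953752181500873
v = 1.125*x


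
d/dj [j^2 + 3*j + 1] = 2*j + 3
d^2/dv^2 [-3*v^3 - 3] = -18*v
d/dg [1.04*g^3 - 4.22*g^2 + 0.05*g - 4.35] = 3.12*g^2 - 8.44*g + 0.05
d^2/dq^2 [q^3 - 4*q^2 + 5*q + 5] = 6*q - 8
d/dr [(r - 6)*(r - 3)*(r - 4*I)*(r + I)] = 4*r^3 + r^2*(-27 - 9*I) + r*(44 + 54*I) - 36 - 54*I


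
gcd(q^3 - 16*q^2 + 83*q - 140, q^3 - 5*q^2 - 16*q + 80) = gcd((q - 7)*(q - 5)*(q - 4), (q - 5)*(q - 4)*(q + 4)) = q^2 - 9*q + 20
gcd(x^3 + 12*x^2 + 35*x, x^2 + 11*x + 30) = x + 5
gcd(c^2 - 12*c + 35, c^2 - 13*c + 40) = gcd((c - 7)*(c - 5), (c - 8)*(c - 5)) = c - 5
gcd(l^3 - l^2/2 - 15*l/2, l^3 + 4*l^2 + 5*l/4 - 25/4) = l + 5/2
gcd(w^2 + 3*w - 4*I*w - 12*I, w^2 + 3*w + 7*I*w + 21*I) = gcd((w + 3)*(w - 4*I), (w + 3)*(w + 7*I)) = w + 3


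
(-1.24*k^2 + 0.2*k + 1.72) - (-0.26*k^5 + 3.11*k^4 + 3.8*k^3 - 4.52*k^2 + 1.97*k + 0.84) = 0.26*k^5 - 3.11*k^4 - 3.8*k^3 + 3.28*k^2 - 1.77*k + 0.88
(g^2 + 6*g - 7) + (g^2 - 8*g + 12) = 2*g^2 - 2*g + 5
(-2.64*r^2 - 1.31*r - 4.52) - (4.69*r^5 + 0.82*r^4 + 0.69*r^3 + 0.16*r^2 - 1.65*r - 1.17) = -4.69*r^5 - 0.82*r^4 - 0.69*r^3 - 2.8*r^2 + 0.34*r - 3.35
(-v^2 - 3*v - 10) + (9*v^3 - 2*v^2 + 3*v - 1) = 9*v^3 - 3*v^2 - 11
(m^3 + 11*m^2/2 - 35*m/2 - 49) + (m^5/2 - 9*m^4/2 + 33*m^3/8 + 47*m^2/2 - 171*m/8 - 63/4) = m^5/2 - 9*m^4/2 + 41*m^3/8 + 29*m^2 - 311*m/8 - 259/4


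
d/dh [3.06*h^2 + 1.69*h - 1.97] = 6.12*h + 1.69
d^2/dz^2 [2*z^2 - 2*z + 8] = 4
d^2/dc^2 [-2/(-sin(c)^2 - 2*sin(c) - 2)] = 4*(-2*sin(c)^4 - 3*sin(c)^3 + 5*sin(c)^2 + 8*sin(c) + 2)/(sin(c)^2 + 2*sin(c) + 2)^3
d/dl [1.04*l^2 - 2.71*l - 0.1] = 2.08*l - 2.71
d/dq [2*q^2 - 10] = 4*q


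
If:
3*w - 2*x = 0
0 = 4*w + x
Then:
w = 0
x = 0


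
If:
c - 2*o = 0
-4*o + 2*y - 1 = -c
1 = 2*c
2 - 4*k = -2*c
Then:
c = 1/2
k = 3/4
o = 1/4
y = 3/4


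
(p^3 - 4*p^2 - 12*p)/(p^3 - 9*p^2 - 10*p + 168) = p*(p + 2)/(p^2 - 3*p - 28)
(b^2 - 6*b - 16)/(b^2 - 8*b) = (b + 2)/b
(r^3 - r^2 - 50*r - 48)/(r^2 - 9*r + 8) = (r^2 + 7*r + 6)/(r - 1)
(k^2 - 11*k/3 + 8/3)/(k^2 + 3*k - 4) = (k - 8/3)/(k + 4)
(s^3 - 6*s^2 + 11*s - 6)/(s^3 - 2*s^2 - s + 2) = (s - 3)/(s + 1)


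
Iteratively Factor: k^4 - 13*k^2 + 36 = (k - 3)*(k^3 + 3*k^2 - 4*k - 12) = (k - 3)*(k - 2)*(k^2 + 5*k + 6) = (k - 3)*(k - 2)*(k + 3)*(k + 2)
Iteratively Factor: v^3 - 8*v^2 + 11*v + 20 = (v + 1)*(v^2 - 9*v + 20) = (v - 4)*(v + 1)*(v - 5)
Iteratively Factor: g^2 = (g)*(g)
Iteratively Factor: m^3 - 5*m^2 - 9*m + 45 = (m - 5)*(m^2 - 9) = (m - 5)*(m - 3)*(m + 3)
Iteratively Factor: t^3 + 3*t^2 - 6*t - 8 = (t - 2)*(t^2 + 5*t + 4) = (t - 2)*(t + 1)*(t + 4)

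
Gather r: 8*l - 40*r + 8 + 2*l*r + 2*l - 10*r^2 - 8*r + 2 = 10*l - 10*r^2 + r*(2*l - 48) + 10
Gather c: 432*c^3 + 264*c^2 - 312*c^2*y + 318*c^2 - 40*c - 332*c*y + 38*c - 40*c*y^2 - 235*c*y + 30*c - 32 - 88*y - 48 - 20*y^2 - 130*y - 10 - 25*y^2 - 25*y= 432*c^3 + c^2*(582 - 312*y) + c*(-40*y^2 - 567*y + 28) - 45*y^2 - 243*y - 90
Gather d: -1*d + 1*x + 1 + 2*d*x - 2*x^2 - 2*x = d*(2*x - 1) - 2*x^2 - x + 1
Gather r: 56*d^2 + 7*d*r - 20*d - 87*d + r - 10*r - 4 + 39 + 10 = 56*d^2 - 107*d + r*(7*d - 9) + 45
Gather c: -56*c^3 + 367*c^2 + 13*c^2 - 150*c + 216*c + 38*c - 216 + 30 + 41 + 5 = -56*c^3 + 380*c^2 + 104*c - 140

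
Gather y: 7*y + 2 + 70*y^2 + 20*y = 70*y^2 + 27*y + 2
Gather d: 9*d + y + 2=9*d + y + 2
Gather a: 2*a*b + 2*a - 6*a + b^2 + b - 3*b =a*(2*b - 4) + b^2 - 2*b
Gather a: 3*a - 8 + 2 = 3*a - 6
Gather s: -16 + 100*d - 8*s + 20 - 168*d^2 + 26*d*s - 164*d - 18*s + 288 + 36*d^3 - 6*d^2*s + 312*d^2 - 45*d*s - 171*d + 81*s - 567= 36*d^3 + 144*d^2 - 235*d + s*(-6*d^2 - 19*d + 55) - 275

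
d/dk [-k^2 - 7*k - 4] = -2*k - 7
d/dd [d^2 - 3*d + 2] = 2*d - 3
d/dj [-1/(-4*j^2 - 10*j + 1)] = 2*(-4*j - 5)/(4*j^2 + 10*j - 1)^2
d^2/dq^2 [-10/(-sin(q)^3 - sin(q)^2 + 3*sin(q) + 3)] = 10*(9*sin(q)^6 - 11*sin(q)^5 - 40*sin(q)^4 - 2*sin(q)^3 + 21*sin(q)^2 + 9*sin(q) + 18*cos(q)^6 + 6)/((sin(q) + 1)^3*(sin(q)^2 - 3)^3)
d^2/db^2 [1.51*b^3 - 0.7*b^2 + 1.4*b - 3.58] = 9.06*b - 1.4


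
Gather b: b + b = 2*b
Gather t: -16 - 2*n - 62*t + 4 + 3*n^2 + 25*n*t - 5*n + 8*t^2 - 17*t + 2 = 3*n^2 - 7*n + 8*t^2 + t*(25*n - 79) - 10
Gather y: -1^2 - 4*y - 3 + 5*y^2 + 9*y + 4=5*y^2 + 5*y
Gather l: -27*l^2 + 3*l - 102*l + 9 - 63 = -27*l^2 - 99*l - 54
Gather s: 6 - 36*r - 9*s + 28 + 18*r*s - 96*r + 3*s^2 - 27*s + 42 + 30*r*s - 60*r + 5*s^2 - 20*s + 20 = -192*r + 8*s^2 + s*(48*r - 56) + 96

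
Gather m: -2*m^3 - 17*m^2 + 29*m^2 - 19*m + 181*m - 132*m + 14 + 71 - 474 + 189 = -2*m^3 + 12*m^2 + 30*m - 200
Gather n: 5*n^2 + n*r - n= 5*n^2 + n*(r - 1)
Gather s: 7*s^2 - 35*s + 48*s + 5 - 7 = 7*s^2 + 13*s - 2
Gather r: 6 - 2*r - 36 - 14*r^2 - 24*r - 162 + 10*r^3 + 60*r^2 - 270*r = 10*r^3 + 46*r^2 - 296*r - 192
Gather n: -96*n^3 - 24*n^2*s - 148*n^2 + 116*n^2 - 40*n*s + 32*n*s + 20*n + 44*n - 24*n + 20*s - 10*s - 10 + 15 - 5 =-96*n^3 + n^2*(-24*s - 32) + n*(40 - 8*s) + 10*s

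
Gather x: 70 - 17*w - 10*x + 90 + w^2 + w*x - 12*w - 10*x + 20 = w^2 - 29*w + x*(w - 20) + 180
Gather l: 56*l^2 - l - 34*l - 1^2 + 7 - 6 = 56*l^2 - 35*l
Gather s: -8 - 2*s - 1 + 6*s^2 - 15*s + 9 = 6*s^2 - 17*s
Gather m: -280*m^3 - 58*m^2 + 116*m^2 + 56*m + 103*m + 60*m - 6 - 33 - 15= -280*m^3 + 58*m^2 + 219*m - 54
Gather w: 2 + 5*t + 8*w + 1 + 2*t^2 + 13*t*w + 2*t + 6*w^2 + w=2*t^2 + 7*t + 6*w^2 + w*(13*t + 9) + 3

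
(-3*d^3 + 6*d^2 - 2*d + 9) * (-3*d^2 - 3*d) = 9*d^5 - 9*d^4 - 12*d^3 - 21*d^2 - 27*d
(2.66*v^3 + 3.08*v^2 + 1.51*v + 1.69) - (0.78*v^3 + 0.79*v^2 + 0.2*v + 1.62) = 1.88*v^3 + 2.29*v^2 + 1.31*v + 0.0699999999999998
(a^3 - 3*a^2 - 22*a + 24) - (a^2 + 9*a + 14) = a^3 - 4*a^2 - 31*a + 10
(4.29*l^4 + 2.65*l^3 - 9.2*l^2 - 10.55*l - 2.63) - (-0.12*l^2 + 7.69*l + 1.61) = 4.29*l^4 + 2.65*l^3 - 9.08*l^2 - 18.24*l - 4.24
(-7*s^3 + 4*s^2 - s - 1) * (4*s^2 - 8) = -28*s^5 + 16*s^4 + 52*s^3 - 36*s^2 + 8*s + 8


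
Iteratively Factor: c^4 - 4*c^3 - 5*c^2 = (c + 1)*(c^3 - 5*c^2) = c*(c + 1)*(c^2 - 5*c) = c*(c - 5)*(c + 1)*(c)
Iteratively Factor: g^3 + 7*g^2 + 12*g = (g + 4)*(g^2 + 3*g) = g*(g + 4)*(g + 3)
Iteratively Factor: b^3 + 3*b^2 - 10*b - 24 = (b + 4)*(b^2 - b - 6) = (b + 2)*(b + 4)*(b - 3)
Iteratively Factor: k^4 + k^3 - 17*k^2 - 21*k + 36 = (k + 3)*(k^3 - 2*k^2 - 11*k + 12) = (k - 4)*(k + 3)*(k^2 + 2*k - 3) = (k - 4)*(k - 1)*(k + 3)*(k + 3)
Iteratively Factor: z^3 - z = (z - 1)*(z^2 + z) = z*(z - 1)*(z + 1)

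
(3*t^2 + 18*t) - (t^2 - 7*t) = 2*t^2 + 25*t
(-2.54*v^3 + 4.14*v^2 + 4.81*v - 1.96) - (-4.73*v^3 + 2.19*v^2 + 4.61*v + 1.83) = 2.19*v^3 + 1.95*v^2 + 0.199999999999999*v - 3.79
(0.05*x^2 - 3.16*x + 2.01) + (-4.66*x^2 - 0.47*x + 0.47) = -4.61*x^2 - 3.63*x + 2.48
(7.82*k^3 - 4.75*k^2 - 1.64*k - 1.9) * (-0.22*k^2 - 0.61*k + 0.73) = -1.7204*k^5 - 3.7252*k^4 + 8.9669*k^3 - 2.0491*k^2 - 0.0381999999999998*k - 1.387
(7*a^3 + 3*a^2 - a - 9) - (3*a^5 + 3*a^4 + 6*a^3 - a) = -3*a^5 - 3*a^4 + a^3 + 3*a^2 - 9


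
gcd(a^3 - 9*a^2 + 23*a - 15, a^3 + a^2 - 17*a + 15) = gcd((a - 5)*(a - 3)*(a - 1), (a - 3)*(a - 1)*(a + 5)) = a^2 - 4*a + 3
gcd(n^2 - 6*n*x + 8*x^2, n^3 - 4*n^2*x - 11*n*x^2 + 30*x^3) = -n + 2*x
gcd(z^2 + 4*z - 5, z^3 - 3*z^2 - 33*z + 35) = z^2 + 4*z - 5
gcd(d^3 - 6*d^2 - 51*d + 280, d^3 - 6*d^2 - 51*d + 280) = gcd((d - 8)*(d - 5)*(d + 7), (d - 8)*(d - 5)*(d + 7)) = d^3 - 6*d^2 - 51*d + 280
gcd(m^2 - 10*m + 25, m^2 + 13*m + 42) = 1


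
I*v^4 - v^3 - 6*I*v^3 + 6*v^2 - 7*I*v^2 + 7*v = v*(v - 7)*(v + I)*(I*v + I)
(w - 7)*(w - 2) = w^2 - 9*w + 14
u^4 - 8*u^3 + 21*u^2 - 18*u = u*(u - 3)^2*(u - 2)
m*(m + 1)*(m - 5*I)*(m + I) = m^4 + m^3 - 4*I*m^3 + 5*m^2 - 4*I*m^2 + 5*m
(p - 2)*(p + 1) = p^2 - p - 2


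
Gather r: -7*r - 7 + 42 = 35 - 7*r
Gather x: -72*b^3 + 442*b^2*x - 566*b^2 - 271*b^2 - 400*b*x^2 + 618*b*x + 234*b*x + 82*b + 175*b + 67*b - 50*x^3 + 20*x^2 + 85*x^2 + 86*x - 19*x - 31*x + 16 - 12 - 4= -72*b^3 - 837*b^2 + 324*b - 50*x^3 + x^2*(105 - 400*b) + x*(442*b^2 + 852*b + 36)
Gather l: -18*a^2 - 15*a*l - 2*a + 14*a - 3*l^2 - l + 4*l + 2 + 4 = -18*a^2 + 12*a - 3*l^2 + l*(3 - 15*a) + 6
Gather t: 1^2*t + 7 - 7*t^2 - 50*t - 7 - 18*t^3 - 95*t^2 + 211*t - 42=-18*t^3 - 102*t^2 + 162*t - 42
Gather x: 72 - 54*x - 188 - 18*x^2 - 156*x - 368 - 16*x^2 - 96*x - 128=-34*x^2 - 306*x - 612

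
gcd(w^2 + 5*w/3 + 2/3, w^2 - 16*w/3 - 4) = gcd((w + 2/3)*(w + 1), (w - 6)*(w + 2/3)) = w + 2/3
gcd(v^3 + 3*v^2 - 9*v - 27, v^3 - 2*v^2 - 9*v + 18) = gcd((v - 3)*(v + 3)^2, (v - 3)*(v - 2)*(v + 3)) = v^2 - 9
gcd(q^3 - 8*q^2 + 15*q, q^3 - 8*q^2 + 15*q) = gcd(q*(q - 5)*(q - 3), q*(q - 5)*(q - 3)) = q^3 - 8*q^2 + 15*q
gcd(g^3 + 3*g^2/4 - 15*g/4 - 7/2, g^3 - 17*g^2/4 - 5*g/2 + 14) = g^2 - g/4 - 7/2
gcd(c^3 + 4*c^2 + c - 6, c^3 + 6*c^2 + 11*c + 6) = c^2 + 5*c + 6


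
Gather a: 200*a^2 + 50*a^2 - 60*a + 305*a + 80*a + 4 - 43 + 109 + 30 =250*a^2 + 325*a + 100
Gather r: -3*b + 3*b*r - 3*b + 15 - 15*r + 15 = -6*b + r*(3*b - 15) + 30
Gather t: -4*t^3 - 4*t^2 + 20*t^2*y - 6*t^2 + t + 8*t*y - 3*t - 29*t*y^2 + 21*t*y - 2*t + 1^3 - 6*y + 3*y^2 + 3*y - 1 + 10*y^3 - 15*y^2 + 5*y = -4*t^3 + t^2*(20*y - 10) + t*(-29*y^2 + 29*y - 4) + 10*y^3 - 12*y^2 + 2*y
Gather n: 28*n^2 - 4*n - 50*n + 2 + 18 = 28*n^2 - 54*n + 20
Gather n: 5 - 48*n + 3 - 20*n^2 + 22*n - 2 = -20*n^2 - 26*n + 6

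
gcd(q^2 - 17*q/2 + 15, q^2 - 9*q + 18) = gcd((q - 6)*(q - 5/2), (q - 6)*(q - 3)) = q - 6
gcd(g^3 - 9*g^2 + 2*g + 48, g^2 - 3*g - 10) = g + 2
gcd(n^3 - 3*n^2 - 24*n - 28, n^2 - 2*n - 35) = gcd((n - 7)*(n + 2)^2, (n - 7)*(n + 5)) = n - 7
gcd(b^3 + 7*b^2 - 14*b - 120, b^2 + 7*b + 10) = b + 5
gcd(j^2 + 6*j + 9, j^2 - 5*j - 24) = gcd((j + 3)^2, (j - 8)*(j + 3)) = j + 3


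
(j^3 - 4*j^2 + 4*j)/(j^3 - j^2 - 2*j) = (j - 2)/(j + 1)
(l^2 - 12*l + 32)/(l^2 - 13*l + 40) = (l - 4)/(l - 5)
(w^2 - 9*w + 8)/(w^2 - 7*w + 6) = (w - 8)/(w - 6)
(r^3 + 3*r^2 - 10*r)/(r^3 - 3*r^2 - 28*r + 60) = r/(r - 6)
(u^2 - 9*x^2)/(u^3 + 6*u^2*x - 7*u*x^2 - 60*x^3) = (u + 3*x)/(u^2 + 9*u*x + 20*x^2)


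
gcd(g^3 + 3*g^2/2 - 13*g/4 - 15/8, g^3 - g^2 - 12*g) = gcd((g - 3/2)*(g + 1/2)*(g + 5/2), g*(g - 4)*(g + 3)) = 1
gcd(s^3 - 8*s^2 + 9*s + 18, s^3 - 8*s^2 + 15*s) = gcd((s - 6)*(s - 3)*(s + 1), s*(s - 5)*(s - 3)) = s - 3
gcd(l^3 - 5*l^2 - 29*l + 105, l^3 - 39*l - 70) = l^2 - 2*l - 35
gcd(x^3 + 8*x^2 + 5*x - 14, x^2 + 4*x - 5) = x - 1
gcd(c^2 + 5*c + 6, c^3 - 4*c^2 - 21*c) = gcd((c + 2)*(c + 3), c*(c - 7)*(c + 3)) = c + 3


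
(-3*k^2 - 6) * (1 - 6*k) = 18*k^3 - 3*k^2 + 36*k - 6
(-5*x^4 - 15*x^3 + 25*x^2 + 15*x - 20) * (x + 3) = -5*x^5 - 30*x^4 - 20*x^3 + 90*x^2 + 25*x - 60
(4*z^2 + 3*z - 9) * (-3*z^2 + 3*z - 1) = -12*z^4 + 3*z^3 + 32*z^2 - 30*z + 9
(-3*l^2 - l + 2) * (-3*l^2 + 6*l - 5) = 9*l^4 - 15*l^3 + 3*l^2 + 17*l - 10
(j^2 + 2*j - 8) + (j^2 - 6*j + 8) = 2*j^2 - 4*j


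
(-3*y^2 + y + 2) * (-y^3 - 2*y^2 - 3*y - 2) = 3*y^5 + 5*y^4 + 5*y^3 - y^2 - 8*y - 4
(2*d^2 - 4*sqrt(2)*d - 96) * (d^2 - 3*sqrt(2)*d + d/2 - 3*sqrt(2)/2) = 2*d^4 - 10*sqrt(2)*d^3 + d^3 - 72*d^2 - 5*sqrt(2)*d^2 - 36*d + 288*sqrt(2)*d + 144*sqrt(2)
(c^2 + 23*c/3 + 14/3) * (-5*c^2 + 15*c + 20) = -5*c^4 - 70*c^3/3 + 335*c^2/3 + 670*c/3 + 280/3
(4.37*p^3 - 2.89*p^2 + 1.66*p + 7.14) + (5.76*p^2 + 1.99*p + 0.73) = 4.37*p^3 + 2.87*p^2 + 3.65*p + 7.87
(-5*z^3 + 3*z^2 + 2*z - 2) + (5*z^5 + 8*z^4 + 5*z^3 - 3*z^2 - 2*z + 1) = 5*z^5 + 8*z^4 - 1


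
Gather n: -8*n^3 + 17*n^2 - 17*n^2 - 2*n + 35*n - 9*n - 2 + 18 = -8*n^3 + 24*n + 16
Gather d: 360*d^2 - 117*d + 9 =360*d^2 - 117*d + 9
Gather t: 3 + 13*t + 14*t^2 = 14*t^2 + 13*t + 3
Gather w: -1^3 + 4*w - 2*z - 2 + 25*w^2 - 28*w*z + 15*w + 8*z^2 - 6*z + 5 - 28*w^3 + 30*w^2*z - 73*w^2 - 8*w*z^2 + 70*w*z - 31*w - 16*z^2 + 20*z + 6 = -28*w^3 + w^2*(30*z - 48) + w*(-8*z^2 + 42*z - 12) - 8*z^2 + 12*z + 8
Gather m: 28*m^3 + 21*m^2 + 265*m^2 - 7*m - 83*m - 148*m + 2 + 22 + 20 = 28*m^3 + 286*m^2 - 238*m + 44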